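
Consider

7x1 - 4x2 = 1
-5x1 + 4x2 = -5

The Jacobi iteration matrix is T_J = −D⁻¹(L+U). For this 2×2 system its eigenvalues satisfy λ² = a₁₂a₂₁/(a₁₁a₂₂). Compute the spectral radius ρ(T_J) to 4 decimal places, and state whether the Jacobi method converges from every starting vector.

a₁₂a₂₁/(a₁₁a₂₂) = (-4)·(-5) / ((7)·(4)) = 0.714286
ρ = √|0.714286| = √0.714286 = 0.8452
ρ < 1, so Jacobi converges

0.8452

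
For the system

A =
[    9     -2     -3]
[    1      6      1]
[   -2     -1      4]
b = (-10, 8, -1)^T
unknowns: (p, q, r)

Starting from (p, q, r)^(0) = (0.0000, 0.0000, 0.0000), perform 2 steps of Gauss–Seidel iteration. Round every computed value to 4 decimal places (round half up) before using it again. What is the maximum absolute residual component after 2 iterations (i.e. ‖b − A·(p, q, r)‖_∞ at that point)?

Iteration 1:
  p = (-10 - (-2)·0.0000 - (-3)·0.0000) / (9) = -1.1111
  q = (8 - (1)·-1.1111 - (1)·0.0000) / (6) = 1.5185
  r = (-1 - (-2)·-1.1111 - (-1)·1.5185) / (4) = -0.4259
Iteration 2:
  p = (-10 - (-2)·1.5185 - (-3)·-0.4259) / (9) = -0.9156
  q = (8 - (1)·-0.9156 - (1)·-0.4259) / (6) = 1.5569
  r = (-1 - (-2)·-0.9156 - (-1)·1.5569) / (4) = -0.3186
Residual b − A·x = (0.3984, -0.1072, 0.0001); ∞-norm = 0.3984

0.3984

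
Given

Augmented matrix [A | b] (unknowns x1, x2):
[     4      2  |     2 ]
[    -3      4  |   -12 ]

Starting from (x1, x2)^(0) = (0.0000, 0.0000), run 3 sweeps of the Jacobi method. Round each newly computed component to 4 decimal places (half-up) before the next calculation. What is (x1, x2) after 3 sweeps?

Iteration 1:
  x1 = (2 - (2)·0.0000) / (4) = 0.5000
  x2 = (-12 - (-3)·0.0000) / (4) = -3.0000
Iteration 2:
  x1 = (2 - (2)·-3.0000) / (4) = 2.0000
  x2 = (-12 - (-3)·0.5000) / (4) = -2.6250
Iteration 3:
  x1 = (2 - (2)·-2.6250) / (4) = 1.8125
  x2 = (-12 - (-3)·2.0000) / (4) = -1.5000

(1.8125, -1.5000)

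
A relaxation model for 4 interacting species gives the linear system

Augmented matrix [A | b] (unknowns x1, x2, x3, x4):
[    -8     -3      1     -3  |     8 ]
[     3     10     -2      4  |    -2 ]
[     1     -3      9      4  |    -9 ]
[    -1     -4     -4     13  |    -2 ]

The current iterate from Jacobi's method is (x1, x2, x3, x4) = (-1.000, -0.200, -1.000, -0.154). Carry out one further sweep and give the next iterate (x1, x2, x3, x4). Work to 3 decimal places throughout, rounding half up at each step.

One sweep:
  x1 = (8 - (-3)·-0.200 - (1)·-1.000 - (-3)·-0.154) / (-8) = -0.992
  x2 = (-2 - (3)·-1.000 - (-2)·-1.000 - (4)·-0.154) / (10) = -0.038
  x3 = (-9 - (1)·-1.000 - (-3)·-0.200 - (4)·-0.154) / (9) = -0.887
  x4 = (-2 - (-1)·-1.000 - (-4)·-0.200 - (-4)·-1.000) / (13) = -0.600

(-0.992, -0.038, -0.887, -0.600)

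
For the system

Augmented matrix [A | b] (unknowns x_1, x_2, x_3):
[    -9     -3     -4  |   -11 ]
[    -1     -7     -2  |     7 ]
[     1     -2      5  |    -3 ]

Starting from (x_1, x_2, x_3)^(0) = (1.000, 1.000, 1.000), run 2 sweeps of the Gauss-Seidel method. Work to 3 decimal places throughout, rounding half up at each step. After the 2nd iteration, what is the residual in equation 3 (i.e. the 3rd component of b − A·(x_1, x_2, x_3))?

0.000

Iteration 1:
  x_1 = (-11 - (-3)·1.000 - (-4)·1.000) / (-9) = 0.444
  x_2 = (7 - (-1)·0.444 - (-2)·1.000) / (-7) = -1.349
  x_3 = (-3 - (1)·0.444 - (-2)·-1.349) / (5) = -1.228
Iteration 2:
  x_1 = (-11 - (-3)·-1.349 - (-4)·-1.228) / (-9) = 2.218
  x_2 = (7 - (-1)·2.218 - (-2)·-1.228) / (-7) = -0.966
  x_3 = (-3 - (1)·2.218 - (-2)·-0.966) / (5) = -1.430
Residual b − A·x = (0.344, -0.404, 0.000)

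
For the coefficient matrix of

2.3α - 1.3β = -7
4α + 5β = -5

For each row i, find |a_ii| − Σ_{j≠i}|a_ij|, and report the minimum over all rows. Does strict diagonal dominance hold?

1

row 1: |2.3| − (1.3) = 1
row 2: |5| − (4) = 1
minimum over rows = 1 → strictly diagonally dominant (convergence guaranteed)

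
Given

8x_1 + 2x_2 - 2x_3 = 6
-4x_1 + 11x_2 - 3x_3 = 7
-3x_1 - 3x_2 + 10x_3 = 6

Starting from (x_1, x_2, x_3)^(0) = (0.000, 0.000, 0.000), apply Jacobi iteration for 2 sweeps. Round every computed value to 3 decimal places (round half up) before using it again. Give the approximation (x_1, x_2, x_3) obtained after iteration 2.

(0.741, 1.073, 1.016)

Iteration 1:
  x_1 = (6 - (2)·0.000 - (-2)·0.000) / (8) = 0.750
  x_2 = (7 - (-4)·0.000 - (-3)·0.000) / (11) = 0.636
  x_3 = (6 - (-3)·0.000 - (-3)·0.000) / (10) = 0.600
Iteration 2:
  x_1 = (6 - (2)·0.636 - (-2)·0.600) / (8) = 0.741
  x_2 = (7 - (-4)·0.750 - (-3)·0.600) / (11) = 1.073
  x_3 = (6 - (-3)·0.750 - (-3)·0.636) / (10) = 1.016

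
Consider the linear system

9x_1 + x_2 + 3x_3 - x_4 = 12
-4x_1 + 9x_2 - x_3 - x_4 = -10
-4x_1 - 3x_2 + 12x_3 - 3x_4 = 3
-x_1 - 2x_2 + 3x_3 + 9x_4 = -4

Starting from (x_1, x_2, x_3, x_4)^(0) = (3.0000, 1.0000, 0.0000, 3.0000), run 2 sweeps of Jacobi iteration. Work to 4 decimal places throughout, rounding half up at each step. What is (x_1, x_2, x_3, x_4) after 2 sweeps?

(0.5339, -0.1574, 0.9352, -0.8981)

Iteration 1:
  x_1 = (12 - (1)·1.0000 - (3)·0.0000 - (-1)·3.0000) / (9) = 1.5556
  x_2 = (-10 - (-4)·3.0000 - (-1)·0.0000 - (-1)·3.0000) / (9) = 0.5556
  x_3 = (3 - (-4)·3.0000 - (-3)·1.0000 - (-3)·3.0000) / (12) = 2.2500
  x_4 = (-4 - (-1)·3.0000 - (-2)·1.0000 - (3)·0.0000) / (9) = 0.1111
Iteration 2:
  x_1 = (12 - (1)·0.5556 - (3)·2.2500 - (-1)·0.1111) / (9) = 0.5339
  x_2 = (-10 - (-4)·1.5556 - (-1)·2.2500 - (-1)·0.1111) / (9) = -0.1574
  x_3 = (3 - (-4)·1.5556 - (-3)·0.5556 - (-3)·0.1111) / (12) = 0.9352
  x_4 = (-4 - (-1)·1.5556 - (-2)·0.5556 - (3)·2.2500) / (9) = -0.8981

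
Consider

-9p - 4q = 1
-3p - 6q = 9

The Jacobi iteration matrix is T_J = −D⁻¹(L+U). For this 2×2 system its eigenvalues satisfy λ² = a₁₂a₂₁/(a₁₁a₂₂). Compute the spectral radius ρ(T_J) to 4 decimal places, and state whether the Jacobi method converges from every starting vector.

0.4714

a₁₂a₂₁/(a₁₁a₂₂) = (-4)·(-3) / ((-9)·(-6)) = 0.222222
ρ = √|0.222222| = √0.222222 = 0.4714
ρ < 1, so Jacobi converges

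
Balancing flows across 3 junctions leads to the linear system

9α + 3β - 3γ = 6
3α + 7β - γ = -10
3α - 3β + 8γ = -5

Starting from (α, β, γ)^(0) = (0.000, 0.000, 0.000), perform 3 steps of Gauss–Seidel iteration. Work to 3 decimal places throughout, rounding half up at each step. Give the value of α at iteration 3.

0.775

Iteration 1:
  α = (6 - (3)·0.000 - (-3)·0.000) / (9) = 0.667
  β = (-10 - (3)·0.667 - (-1)·0.000) / (7) = -1.714
  γ = (-5 - (3)·0.667 - (-3)·-1.714) / (8) = -1.518
Iteration 2:
  α = (6 - (3)·-1.714 - (-3)·-1.518) / (9) = 0.732
  β = (-10 - (3)·0.732 - (-1)·-1.518) / (7) = -1.959
  γ = (-5 - (3)·0.732 - (-3)·-1.959) / (8) = -1.634
Iteration 3:
  α = (6 - (3)·-1.959 - (-3)·-1.634) / (9) = 0.775
  β = (-10 - (3)·0.775 - (-1)·-1.634) / (7) = -1.994
  γ = (-5 - (3)·0.775 - (-3)·-1.994) / (8) = -1.663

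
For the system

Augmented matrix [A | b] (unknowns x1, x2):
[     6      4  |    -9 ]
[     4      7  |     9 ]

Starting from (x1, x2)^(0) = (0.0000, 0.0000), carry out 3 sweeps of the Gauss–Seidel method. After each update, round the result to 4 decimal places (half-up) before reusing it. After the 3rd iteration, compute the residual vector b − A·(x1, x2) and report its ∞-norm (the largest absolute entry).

Iteration 1:
  x1 = (-9 - (4)·0.0000) / (6) = -1.5000
  x2 = (9 - (4)·-1.5000) / (7) = 2.1429
Iteration 2:
  x1 = (-9 - (4)·2.1429) / (6) = -2.9286
  x2 = (9 - (4)·-2.9286) / (7) = 2.9592
Iteration 3:
  x1 = (-9 - (4)·2.9592) / (6) = -3.4728
  x2 = (9 - (4)·-3.4728) / (7) = 3.2702
Residual b − A·x = (-1.2440, -0.0002); ∞-norm = 1.2440

1.2440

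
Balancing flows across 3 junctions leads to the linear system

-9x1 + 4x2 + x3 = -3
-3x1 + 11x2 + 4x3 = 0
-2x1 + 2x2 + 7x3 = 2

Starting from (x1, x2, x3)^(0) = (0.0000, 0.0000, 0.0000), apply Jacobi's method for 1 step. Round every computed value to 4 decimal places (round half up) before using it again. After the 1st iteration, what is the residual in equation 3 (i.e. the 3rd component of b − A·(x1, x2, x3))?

Iteration 1:
  x1 = (-3 - (4)·0.0000 - (1)·0.0000) / (-9) = 0.3333
  x2 = (0 - (-3)·0.0000 - (4)·0.0000) / (11) = 0.0000
  x3 = (2 - (-2)·0.0000 - (2)·0.0000) / (7) = 0.2857
Residual b − A·x = (-0.2860, -0.1429, 0.6667)

0.6667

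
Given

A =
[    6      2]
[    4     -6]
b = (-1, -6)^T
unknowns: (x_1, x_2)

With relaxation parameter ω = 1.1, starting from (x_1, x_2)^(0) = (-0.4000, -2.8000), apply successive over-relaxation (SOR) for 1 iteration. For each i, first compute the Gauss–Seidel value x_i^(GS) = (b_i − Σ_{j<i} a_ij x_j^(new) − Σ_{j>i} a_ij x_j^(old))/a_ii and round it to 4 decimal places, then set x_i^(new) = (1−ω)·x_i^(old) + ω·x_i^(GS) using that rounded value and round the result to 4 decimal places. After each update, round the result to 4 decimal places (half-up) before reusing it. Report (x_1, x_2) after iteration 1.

Iteration 1:
  x_1: GS value = (-1 - (2)·-2.8000) / (6) = 0.7667;  x_1 ← (1−ω)·-0.4000 + ω·0.7667 = 0.8834
  x_2: GS value = (-6 - (4)·0.8834) / (-6) = 1.5889;  x_2 ← (1−ω)·-2.8000 + ω·1.5889 = 2.0278

(0.8834, 2.0278)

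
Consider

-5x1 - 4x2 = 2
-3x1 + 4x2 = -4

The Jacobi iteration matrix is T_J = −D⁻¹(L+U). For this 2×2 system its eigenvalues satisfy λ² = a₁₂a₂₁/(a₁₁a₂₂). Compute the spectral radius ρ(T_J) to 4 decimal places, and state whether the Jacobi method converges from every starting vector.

a₁₂a₂₁/(a₁₁a₂₂) = (-4)·(-3) / ((-5)·(4)) = -0.600000
ρ = √|-0.600000| = √0.600000 = 0.7746
ρ < 1, so Jacobi converges

0.7746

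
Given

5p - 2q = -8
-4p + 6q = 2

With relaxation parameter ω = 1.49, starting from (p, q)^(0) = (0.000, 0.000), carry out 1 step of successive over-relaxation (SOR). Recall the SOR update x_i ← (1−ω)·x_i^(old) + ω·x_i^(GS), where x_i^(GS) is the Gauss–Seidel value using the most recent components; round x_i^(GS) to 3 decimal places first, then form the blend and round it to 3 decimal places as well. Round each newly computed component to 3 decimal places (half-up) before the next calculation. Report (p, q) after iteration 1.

(-2.384, -1.871)

Iteration 1:
  p: GS value = (-8 - (-2)·0.000) / (5) = -1.600;  p ← (1−ω)·0.000 + ω·-1.600 = -2.384
  q: GS value = (2 - (-4)·-2.384) / (6) = -1.256;  q ← (1−ω)·0.000 + ω·-1.256 = -1.871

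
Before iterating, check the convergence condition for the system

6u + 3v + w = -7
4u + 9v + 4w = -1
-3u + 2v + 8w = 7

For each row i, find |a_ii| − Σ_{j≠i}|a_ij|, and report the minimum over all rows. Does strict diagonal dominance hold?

1

row 1: |6| − (3+1) = 2
row 2: |9| − (4+4) = 1
row 3: |8| − (3+2) = 3
minimum over rows = 1 → strictly diagonally dominant (convergence guaranteed)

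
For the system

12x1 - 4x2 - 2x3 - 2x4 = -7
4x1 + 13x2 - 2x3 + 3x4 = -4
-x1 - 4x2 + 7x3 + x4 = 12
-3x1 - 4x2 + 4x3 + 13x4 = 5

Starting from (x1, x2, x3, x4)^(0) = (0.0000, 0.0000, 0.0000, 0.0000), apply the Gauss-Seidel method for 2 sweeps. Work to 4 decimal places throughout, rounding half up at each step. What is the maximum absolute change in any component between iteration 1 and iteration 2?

Iteration 1:
  x1 = (-7 - (-4)·0.0000 - (-2)·0.0000 - (-2)·0.0000) / (12) = -0.5833
  x2 = (-4 - (4)·-0.5833 - (-2)·0.0000 - (3)·0.0000) / (13) = -0.1282
  x3 = (12 - (-1)·-0.5833 - (-4)·-0.1282 - (1)·0.0000) / (7) = 1.5577
  x4 = (5 - (-3)·-0.5833 - (-4)·-0.1282 - (4)·1.5577) / (13) = -0.2687
Iteration 2:
  x1 = (-7 - (-4)·-0.1282 - (-2)·1.5577 - (-2)·-0.2687) / (12) = -0.4112
  x2 = (-4 - (4)·-0.4112 - (-2)·1.5577 - (3)·-0.2687) / (13) = 0.1205
  x3 = (12 - (-1)·-0.4112 - (-4)·0.1205 - (1)·-0.2687) / (7) = 1.7628
  x4 = (5 - (-3)·-0.4112 - (-4)·0.1205 - (4)·1.7628) / (13) = -0.2156
Change: (0.1721, 0.2487, 0.2051, 0.0531) → max |·| = 0.2487

0.2487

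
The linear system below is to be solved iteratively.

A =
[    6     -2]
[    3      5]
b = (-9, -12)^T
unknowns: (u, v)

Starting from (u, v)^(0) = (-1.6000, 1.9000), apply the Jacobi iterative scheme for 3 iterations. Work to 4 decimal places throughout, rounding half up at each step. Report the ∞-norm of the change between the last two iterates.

Iteration 1:
  u = (-9 - (-2)·1.9000) / (6) = -0.8667
  v = (-12 - (3)·-1.6000) / (5) = -1.4400
Iteration 2:
  u = (-9 - (-2)·-1.4400) / (6) = -1.9800
  v = (-12 - (3)·-0.8667) / (5) = -1.8800
Iteration 3:
  u = (-9 - (-2)·-1.8800) / (6) = -2.1267
  v = (-12 - (3)·-1.9800) / (5) = -1.2120
Change: (-0.1467, 0.6680) → max |·| = 0.6680

0.6680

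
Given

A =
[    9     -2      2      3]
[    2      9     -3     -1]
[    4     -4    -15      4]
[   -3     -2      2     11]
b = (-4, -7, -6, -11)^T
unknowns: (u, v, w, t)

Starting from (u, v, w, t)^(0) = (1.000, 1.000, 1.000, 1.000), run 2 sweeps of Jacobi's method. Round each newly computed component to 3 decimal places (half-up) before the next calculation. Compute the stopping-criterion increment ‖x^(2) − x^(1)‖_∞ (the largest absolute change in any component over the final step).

0.708

Iteration 1:
  u = (-4 - (-2)·1.000 - (2)·1.000 - (3)·1.000) / (9) = -0.778
  v = (-7 - (2)·1.000 - (-3)·1.000 - (-1)·1.000) / (9) = -0.556
  w = (-6 - (4)·1.000 - (-4)·1.000 - (4)·1.000) / (-15) = 0.667
  t = (-11 - (-3)·1.000 - (-2)·1.000 - (2)·1.000) / (11) = -0.727
Iteration 2:
  u = (-4 - (-2)·-0.556 - (2)·0.667 - (3)·-0.727) / (9) = -0.474
  v = (-7 - (2)·-0.778 - (-3)·0.667 - (-1)·-0.727) / (9) = -0.463
  w = (-6 - (4)·-0.778 - (-4)·-0.556 - (4)·-0.727) / (-15) = 0.147
  t = (-11 - (-3)·-0.778 - (-2)·-0.556 - (2)·0.667) / (11) = -1.435
Change: (0.304, 0.093, -0.520, -0.708) → max |·| = 0.708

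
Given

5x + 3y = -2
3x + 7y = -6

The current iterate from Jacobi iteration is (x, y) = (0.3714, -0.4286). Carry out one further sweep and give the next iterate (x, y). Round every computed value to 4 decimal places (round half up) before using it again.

One sweep:
  x = (-2 - (3)·-0.4286) / (5) = -0.1428
  y = (-6 - (3)·0.3714) / (7) = -1.0163

(-0.1428, -1.0163)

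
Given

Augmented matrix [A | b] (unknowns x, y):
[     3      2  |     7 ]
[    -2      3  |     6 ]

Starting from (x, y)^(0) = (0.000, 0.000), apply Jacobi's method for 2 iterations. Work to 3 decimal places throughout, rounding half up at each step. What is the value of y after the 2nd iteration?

Iteration 1:
  x = (7 - (2)·0.000) / (3) = 2.333
  y = (6 - (-2)·0.000) / (3) = 2.000
Iteration 2:
  x = (7 - (2)·2.000) / (3) = 1.000
  y = (6 - (-2)·2.333) / (3) = 3.555

3.555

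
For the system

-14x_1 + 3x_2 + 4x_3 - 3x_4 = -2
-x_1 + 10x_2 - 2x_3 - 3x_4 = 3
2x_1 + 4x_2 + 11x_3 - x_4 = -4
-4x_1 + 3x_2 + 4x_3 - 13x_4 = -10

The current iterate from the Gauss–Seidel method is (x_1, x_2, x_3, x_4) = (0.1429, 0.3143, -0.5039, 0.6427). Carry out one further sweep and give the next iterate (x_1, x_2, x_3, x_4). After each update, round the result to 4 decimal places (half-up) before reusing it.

(-0.0715, 0.3849, -0.4322, 0.7471)

One sweep:
  x_1 = (-2 - (3)·0.3143 - (4)·-0.5039 - (-3)·0.6427) / (-14) = -0.0715
  x_2 = (3 - (-1)·-0.0715 - (-2)·-0.5039 - (-3)·0.6427) / (10) = 0.3849
  x_3 = (-4 - (2)·-0.0715 - (4)·0.3849 - (-1)·0.6427) / (11) = -0.4322
  x_4 = (-10 - (-4)·-0.0715 - (3)·0.3849 - (4)·-0.4322) / (-13) = 0.7471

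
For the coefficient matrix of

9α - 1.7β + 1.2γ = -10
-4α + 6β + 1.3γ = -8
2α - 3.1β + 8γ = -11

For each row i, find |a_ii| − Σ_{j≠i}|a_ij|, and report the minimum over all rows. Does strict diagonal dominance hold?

0.7

row 1: |9| − (1.7+1.2) = 6.1
row 2: |6| − (4+1.3) = 0.7
row 3: |8| − (2+3.1) = 2.9
minimum over rows = 0.7 → strictly diagonally dominant (convergence guaranteed)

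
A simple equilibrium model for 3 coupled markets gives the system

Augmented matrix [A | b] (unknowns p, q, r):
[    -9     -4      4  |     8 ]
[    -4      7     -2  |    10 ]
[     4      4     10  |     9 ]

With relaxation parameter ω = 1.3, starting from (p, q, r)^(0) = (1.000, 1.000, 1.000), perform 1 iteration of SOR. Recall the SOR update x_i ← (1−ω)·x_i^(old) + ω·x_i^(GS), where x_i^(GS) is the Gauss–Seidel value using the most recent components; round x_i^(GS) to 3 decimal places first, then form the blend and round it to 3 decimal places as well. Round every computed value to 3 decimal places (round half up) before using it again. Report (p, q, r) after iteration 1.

Iteration 1:
  p: GS value = (8 - (-4)·1.000 - (4)·1.000) / (-9) = -0.889;  p ← (1−ω)·1.000 + ω·-0.889 = -1.456
  q: GS value = (10 - (-4)·-1.456 - (-2)·1.000) / (7) = 0.882;  q ← (1−ω)·1.000 + ω·0.882 = 0.847
  r: GS value = (9 - (4)·-1.456 - (4)·0.847) / (10) = 1.144;  r ← (1−ω)·1.000 + ω·1.144 = 1.187

(-1.456, 0.847, 1.187)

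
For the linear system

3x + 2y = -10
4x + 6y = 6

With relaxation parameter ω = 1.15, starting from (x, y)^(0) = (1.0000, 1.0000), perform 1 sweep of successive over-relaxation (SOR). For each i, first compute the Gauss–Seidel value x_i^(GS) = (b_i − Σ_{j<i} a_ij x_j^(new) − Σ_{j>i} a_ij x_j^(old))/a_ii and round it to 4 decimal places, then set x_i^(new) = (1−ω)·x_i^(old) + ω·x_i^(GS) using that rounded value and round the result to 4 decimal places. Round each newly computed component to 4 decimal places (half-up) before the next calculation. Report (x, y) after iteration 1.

Iteration 1:
  x: GS value = (-10 - (2)·1.0000) / (3) = -4.0000;  x ← (1−ω)·1.0000 + ω·-4.0000 = -4.7500
  y: GS value = (6 - (4)·-4.7500) / (6) = 4.1667;  y ← (1−ω)·1.0000 + ω·4.1667 = 4.6417

(-4.7500, 4.6417)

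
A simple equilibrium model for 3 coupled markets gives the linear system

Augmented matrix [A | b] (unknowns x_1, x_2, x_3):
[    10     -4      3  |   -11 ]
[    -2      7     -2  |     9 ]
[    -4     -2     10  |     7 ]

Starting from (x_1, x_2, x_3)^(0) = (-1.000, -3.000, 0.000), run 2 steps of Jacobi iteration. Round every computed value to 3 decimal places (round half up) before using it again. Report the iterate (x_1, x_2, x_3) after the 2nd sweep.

(-0.610, 0.543, -0.020)

Iteration 1:
  x_1 = (-11 - (-4)·-3.000 - (3)·0.000) / (10) = -2.300
  x_2 = (9 - (-2)·-1.000 - (-2)·0.000) / (7) = 1.000
  x_3 = (7 - (-4)·-1.000 - (-2)·-3.000) / (10) = -0.300
Iteration 2:
  x_1 = (-11 - (-4)·1.000 - (3)·-0.300) / (10) = -0.610
  x_2 = (9 - (-2)·-2.300 - (-2)·-0.300) / (7) = 0.543
  x_3 = (7 - (-4)·-2.300 - (-2)·1.000) / (10) = -0.020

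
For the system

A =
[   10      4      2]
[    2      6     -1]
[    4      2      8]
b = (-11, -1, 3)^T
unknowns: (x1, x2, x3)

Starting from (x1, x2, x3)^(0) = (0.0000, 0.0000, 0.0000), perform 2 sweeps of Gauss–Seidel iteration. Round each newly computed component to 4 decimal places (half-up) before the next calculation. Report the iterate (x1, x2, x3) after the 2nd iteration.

Iteration 1:
  x1 = (-11 - (4)·0.0000 - (2)·0.0000) / (10) = -1.1000
  x2 = (-1 - (2)·-1.1000 - (-1)·0.0000) / (6) = 0.2000
  x3 = (3 - (4)·-1.1000 - (2)·0.2000) / (8) = 0.8750
Iteration 2:
  x1 = (-11 - (4)·0.2000 - (2)·0.8750) / (10) = -1.3550
  x2 = (-1 - (2)·-1.3550 - (-1)·0.8750) / (6) = 0.4308
  x3 = (3 - (4)·-1.3550 - (2)·0.4308) / (8) = 0.9448

(-1.3550, 0.4308, 0.9448)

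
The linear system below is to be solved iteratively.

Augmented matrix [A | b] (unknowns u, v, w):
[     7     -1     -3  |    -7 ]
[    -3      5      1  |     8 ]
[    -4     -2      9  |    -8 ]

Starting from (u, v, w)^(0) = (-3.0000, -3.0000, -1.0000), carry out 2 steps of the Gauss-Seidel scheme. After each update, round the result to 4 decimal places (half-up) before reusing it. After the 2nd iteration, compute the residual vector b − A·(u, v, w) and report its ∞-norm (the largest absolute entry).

0.8539

Iteration 1:
  u = (-7 - (-1)·-3.0000 - (-3)·-1.0000) / (7) = -1.8571
  v = (8 - (-3)·-1.8571 - (1)·-1.0000) / (5) = 0.6857
  w = (-8 - (-4)·-1.8571 - (-2)·0.6857) / (9) = -1.5619
Iteration 2:
  u = (-7 - (-1)·0.6857 - (-3)·-1.5619) / (7) = -1.5714
  v = (8 - (-3)·-1.5714 - (1)·-1.5619) / (5) = 0.9695
  w = (-8 - (-4)·-1.5714 - (-2)·0.9695) / (9) = -1.3718
Residual b − A·x = (0.8539, -0.1899, -0.0004); ∞-norm = 0.8539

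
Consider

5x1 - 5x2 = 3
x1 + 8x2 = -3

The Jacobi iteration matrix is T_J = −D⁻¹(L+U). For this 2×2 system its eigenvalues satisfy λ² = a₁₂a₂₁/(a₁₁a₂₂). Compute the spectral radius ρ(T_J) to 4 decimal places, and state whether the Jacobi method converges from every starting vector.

a₁₂a₂₁/(a₁₁a₂₂) = (-5)·(1) / ((5)·(8)) = -0.125000
ρ = √|-0.125000| = √0.125000 = 0.3536
ρ < 1, so Jacobi converges

0.3536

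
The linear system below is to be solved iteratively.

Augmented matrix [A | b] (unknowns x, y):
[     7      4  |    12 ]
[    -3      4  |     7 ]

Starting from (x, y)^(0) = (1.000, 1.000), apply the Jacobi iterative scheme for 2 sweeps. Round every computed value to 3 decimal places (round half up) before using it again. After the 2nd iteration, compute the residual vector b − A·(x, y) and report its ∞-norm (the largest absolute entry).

Iteration 1:
  x = (12 - (4)·1.000) / (7) = 1.143
  y = (7 - (-3)·1.000) / (4) = 2.500
Iteration 2:
  x = (12 - (4)·2.500) / (7) = 0.286
  y = (7 - (-3)·1.143) / (4) = 2.607
Residual b − A·x = (-0.430, -2.570); ∞-norm = 2.570

2.570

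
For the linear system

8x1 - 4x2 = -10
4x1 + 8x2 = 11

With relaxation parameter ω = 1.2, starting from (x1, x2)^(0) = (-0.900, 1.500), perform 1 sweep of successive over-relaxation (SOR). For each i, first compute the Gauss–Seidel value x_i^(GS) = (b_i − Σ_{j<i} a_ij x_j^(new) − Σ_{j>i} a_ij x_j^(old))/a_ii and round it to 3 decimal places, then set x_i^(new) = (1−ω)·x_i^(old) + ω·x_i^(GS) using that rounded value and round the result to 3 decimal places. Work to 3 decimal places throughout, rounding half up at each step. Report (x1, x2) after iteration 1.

(-0.420, 1.602)

Iteration 1:
  x1: GS value = (-10 - (-4)·1.500) / (8) = -0.500;  x1 ← (1−ω)·-0.900 + ω·-0.500 = -0.420
  x2: GS value = (11 - (4)·-0.420) / (8) = 1.585;  x2 ← (1−ω)·1.500 + ω·1.585 = 1.602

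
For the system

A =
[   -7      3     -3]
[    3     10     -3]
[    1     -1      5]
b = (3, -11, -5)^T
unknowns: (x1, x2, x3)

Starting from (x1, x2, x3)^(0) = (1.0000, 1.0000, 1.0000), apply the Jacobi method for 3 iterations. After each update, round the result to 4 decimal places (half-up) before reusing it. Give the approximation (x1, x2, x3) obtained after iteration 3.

(-0.4873, -1.2989, -1.1600)

Iteration 1:
  x1 = (3 - (3)·1.0000 - (-3)·1.0000) / (-7) = -0.4286
  x2 = (-11 - (3)·1.0000 - (-3)·1.0000) / (10) = -1.1000
  x3 = (-5 - (1)·1.0000 - (-1)·1.0000) / (5) = -1.0000
Iteration 2:
  x1 = (3 - (3)·-1.1000 - (-3)·-1.0000) / (-7) = -0.4714
  x2 = (-11 - (3)·-0.4286 - (-3)·-1.0000) / (10) = -1.2714
  x3 = (-5 - (1)·-0.4286 - (-1)·-1.1000) / (5) = -1.1343
Iteration 3:
  x1 = (3 - (3)·-1.2714 - (-3)·-1.1343) / (-7) = -0.4873
  x2 = (-11 - (3)·-0.4714 - (-3)·-1.1343) / (10) = -1.2989
  x3 = (-5 - (1)·-0.4714 - (-1)·-1.2714) / (5) = -1.1600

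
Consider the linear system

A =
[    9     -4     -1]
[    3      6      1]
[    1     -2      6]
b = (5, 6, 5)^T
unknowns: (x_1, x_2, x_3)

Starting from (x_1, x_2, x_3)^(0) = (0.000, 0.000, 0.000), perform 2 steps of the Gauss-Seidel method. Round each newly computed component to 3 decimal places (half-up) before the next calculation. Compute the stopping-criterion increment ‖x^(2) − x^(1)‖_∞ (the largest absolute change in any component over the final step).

0.429

Iteration 1:
  x_1 = (5 - (-4)·0.000 - (-1)·0.000) / (9) = 0.556
  x_2 = (6 - (3)·0.556 - (1)·0.000) / (6) = 0.722
  x_3 = (5 - (1)·0.556 - (-2)·0.722) / (6) = 0.981
Iteration 2:
  x_1 = (5 - (-4)·0.722 - (-1)·0.981) / (9) = 0.985
  x_2 = (6 - (3)·0.985 - (1)·0.981) / (6) = 0.344
  x_3 = (5 - (1)·0.985 - (-2)·0.344) / (6) = 0.784
Change: (0.429, -0.378, -0.197) → max |·| = 0.429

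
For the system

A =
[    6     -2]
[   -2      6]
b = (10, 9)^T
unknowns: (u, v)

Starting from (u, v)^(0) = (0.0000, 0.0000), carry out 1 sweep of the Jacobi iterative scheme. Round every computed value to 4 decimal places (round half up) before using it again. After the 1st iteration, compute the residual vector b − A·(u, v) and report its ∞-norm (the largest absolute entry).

3.3334

Iteration 1:
  u = (10 - (-2)·0.0000) / (6) = 1.6667
  v = (9 - (-2)·0.0000) / (6) = 1.5000
Residual b − A·x = (2.9998, 3.3334); ∞-norm = 3.3334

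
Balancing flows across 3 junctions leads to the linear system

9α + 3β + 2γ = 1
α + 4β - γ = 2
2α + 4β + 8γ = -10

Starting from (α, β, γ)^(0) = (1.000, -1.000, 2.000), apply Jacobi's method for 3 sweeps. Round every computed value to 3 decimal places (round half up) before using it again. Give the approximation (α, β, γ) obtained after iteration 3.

Iteration 1:
  α = (1 - (3)·-1.000 - (2)·2.000) / (9) = 0.000
  β = (2 - (1)·1.000 - (-1)·2.000) / (4) = 0.750
  γ = (-10 - (2)·1.000 - (4)·-1.000) / (8) = -1.000
Iteration 2:
  α = (1 - (3)·0.750 - (2)·-1.000) / (9) = 0.083
  β = (2 - (1)·0.000 - (-1)·-1.000) / (4) = 0.250
  γ = (-10 - (2)·0.000 - (4)·0.750) / (8) = -1.625
Iteration 3:
  α = (1 - (3)·0.250 - (2)·-1.625) / (9) = 0.389
  β = (2 - (1)·0.083 - (-1)·-1.625) / (4) = 0.073
  γ = (-10 - (2)·0.083 - (4)·0.250) / (8) = -1.396

(0.389, 0.073, -1.396)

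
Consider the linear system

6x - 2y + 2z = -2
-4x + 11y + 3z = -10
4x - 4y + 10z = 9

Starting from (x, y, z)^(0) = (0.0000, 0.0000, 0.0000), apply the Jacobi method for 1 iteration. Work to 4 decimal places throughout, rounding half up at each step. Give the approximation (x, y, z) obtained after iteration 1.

(-0.3333, -0.9091, 0.9000)

Iteration 1:
  x = (-2 - (-2)·0.0000 - (2)·0.0000) / (6) = -0.3333
  y = (-10 - (-4)·0.0000 - (3)·0.0000) / (11) = -0.9091
  z = (9 - (4)·0.0000 - (-4)·0.0000) / (10) = 0.9000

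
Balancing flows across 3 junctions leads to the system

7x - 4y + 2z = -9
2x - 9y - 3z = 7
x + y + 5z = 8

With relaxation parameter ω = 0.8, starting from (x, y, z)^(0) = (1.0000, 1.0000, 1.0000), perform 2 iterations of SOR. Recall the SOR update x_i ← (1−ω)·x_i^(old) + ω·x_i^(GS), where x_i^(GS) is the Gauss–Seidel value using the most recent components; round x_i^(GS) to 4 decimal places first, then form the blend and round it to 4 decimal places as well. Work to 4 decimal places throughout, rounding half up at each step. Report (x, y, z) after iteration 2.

Iteration 1:
  x: GS value = (-9 - (-4)·1.0000 - (2)·1.0000) / (7) = -1.0000;  x ← (1−ω)·1.0000 + ω·-1.0000 = -0.6000
  y: GS value = (7 - (2)·-0.6000 - (-3)·1.0000) / (-9) = -1.2444;  y ← (1−ω)·1.0000 + ω·-1.2444 = -0.7955
  z: GS value = (8 - (1)·-0.6000 - (1)·-0.7955) / (5) = 1.8791;  z ← (1−ω)·1.0000 + ω·1.8791 = 1.7033
Iteration 2:
  x: GS value = (-9 - (-4)·-0.7955 - (2)·1.7033) / (7) = -2.2269;  x ← (1−ω)·-0.6000 + ω·-2.2269 = -1.9015
  y: GS value = (7 - (2)·-1.9015 - (-3)·1.7033) / (-9) = -1.7681;  y ← (1−ω)·-0.7955 + ω·-1.7681 = -1.5736
  z: GS value = (8 - (1)·-1.9015 - (1)·-1.5736) / (5) = 2.2950;  z ← (1−ω)·1.7033 + ω·2.2950 = 2.1767

(-1.9015, -1.5736, 2.1767)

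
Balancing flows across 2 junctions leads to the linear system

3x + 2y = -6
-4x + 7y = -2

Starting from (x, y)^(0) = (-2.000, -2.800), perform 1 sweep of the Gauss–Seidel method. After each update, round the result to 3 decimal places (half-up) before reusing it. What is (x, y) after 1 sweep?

Iteration 1:
  x = (-6 - (2)·-2.800) / (3) = -0.133
  y = (-2 - (-4)·-0.133) / (7) = -0.362

(-0.133, -0.362)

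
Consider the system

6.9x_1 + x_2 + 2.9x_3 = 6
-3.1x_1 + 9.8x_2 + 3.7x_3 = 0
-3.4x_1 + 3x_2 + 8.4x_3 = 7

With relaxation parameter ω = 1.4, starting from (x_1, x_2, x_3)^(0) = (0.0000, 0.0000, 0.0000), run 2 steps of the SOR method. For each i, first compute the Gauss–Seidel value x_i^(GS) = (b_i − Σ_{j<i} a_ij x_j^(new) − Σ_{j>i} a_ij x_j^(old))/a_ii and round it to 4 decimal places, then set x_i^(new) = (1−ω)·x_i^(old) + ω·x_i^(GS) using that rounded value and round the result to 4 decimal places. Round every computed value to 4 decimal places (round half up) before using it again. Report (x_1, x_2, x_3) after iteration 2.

(-0.3128, -1.1930, 0.9511)

Iteration 1:
  x_1: GS value = (6 - (1)·0.0000 - (2.9)·0.0000) / (6.9) = 0.8696;  x_1 ← (1−ω)·0.0000 + ω·0.8696 = 1.2174
  x_2: GS value = (0 - (-3.1)·1.2174 - (3.7)·0.0000) / (9.8) = 0.3851;  x_2 ← (1−ω)·0.0000 + ω·0.3851 = 0.5391
  x_3: GS value = (7 - (-3.4)·1.2174 - (3)·0.5391) / (8.4) = 1.1336;  x_3 ← (1−ω)·0.0000 + ω·1.1336 = 1.5870
Iteration 2:
  x_1: GS value = (6 - (1)·0.5391 - (2.9)·1.5870) / (6.9) = 0.1244;  x_1 ← (1−ω)·1.2174 + ω·0.1244 = -0.3128
  x_2: GS value = (0 - (-3.1)·-0.3128 - (3.7)·1.5870) / (9.8) = -0.6981;  x_2 ← (1−ω)·0.5391 + ω·-0.6981 = -1.1930
  x_3: GS value = (7 - (-3.4)·-0.3128 - (3)·-1.1930) / (8.4) = 1.1328;  x_3 ← (1−ω)·1.5870 + ω·1.1328 = 0.9511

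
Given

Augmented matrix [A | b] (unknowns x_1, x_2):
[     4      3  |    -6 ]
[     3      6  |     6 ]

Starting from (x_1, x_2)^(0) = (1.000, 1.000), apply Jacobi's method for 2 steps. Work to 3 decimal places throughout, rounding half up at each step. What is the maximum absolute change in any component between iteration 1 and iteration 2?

Iteration 1:
  x_1 = (-6 - (3)·1.000) / (4) = -2.250
  x_2 = (6 - (3)·1.000) / (6) = 0.500
Iteration 2:
  x_1 = (-6 - (3)·0.500) / (4) = -1.875
  x_2 = (6 - (3)·-2.250) / (6) = 2.125
Change: (0.375, 1.625) → max |·| = 1.625

1.625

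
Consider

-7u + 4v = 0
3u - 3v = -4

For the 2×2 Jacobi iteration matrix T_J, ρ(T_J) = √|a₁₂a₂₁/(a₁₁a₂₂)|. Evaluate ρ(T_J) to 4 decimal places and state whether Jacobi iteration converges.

a₁₂a₂₁/(a₁₁a₂₂) = (4)·(3) / ((-7)·(-3)) = 0.571429
ρ = √|0.571429| = √0.571429 = 0.7559
ρ < 1, so Jacobi converges

0.7559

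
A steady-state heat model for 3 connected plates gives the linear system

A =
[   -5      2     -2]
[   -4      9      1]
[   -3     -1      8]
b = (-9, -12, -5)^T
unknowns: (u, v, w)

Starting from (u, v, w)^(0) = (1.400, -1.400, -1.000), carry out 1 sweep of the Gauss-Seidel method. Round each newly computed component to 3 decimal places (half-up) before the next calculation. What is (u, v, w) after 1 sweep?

Iteration 1:
  u = (-9 - (2)·-1.400 - (-2)·-1.000) / (-5) = 1.640
  v = (-12 - (-4)·1.640 - (1)·-1.000) / (9) = -0.493
  w = (-5 - (-3)·1.640 - (-1)·-0.493) / (8) = -0.072

(1.640, -0.493, -0.072)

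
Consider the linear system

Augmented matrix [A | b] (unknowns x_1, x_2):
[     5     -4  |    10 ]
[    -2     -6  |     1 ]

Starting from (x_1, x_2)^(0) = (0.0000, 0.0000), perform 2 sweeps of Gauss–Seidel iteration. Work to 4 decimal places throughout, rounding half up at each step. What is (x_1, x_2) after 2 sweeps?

Iteration 1:
  x_1 = (10 - (-4)·0.0000) / (5) = 2.0000
  x_2 = (1 - (-2)·2.0000) / (-6) = -0.8333
Iteration 2:
  x_1 = (10 - (-4)·-0.8333) / (5) = 1.3334
  x_2 = (1 - (-2)·1.3334) / (-6) = -0.6111

(1.3334, -0.6111)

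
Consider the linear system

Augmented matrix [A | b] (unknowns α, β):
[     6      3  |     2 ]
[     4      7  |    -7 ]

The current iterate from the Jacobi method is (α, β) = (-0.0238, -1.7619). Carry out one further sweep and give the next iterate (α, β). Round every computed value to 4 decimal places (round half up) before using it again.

One sweep:
  α = (2 - (3)·-1.7619) / (6) = 1.2143
  β = (-7 - (4)·-0.0238) / (7) = -0.9864

(1.2143, -0.9864)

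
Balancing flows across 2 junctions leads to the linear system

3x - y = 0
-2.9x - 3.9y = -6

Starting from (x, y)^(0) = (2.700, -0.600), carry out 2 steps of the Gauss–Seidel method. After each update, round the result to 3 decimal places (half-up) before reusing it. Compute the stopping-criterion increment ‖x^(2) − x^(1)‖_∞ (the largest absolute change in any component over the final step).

0.762

Iteration 1:
  x = (0 - (-1)·-0.600) / (3) = -0.200
  y = (-6 - (-2.9)·-0.200) / (-3.9) = 1.687
Iteration 2:
  x = (0 - (-1)·1.687) / (3) = 0.562
  y = (-6 - (-2.9)·0.562) / (-3.9) = 1.121
Change: (0.762, -0.566) → max |·| = 0.762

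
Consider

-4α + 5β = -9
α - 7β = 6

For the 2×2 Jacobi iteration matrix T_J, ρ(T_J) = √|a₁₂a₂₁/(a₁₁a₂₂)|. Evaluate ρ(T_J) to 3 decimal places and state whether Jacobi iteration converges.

0.423

a₁₂a₂₁/(a₁₁a₂₂) = (5)·(1) / ((-4)·(-7)) = 0.178571
ρ = √|0.178571| = √0.178571 = 0.423
ρ < 1, so Jacobi converges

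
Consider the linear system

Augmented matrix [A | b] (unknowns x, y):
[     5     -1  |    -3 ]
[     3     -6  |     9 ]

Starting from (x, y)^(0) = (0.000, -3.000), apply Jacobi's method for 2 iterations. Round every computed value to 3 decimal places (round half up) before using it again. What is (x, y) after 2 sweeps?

Iteration 1:
  x = (-3 - (-1)·-3.000) / (5) = -1.200
  y = (9 - (3)·0.000) / (-6) = -1.500
Iteration 2:
  x = (-3 - (-1)·-1.500) / (5) = -0.900
  y = (9 - (3)·-1.200) / (-6) = -2.100

(-0.900, -2.100)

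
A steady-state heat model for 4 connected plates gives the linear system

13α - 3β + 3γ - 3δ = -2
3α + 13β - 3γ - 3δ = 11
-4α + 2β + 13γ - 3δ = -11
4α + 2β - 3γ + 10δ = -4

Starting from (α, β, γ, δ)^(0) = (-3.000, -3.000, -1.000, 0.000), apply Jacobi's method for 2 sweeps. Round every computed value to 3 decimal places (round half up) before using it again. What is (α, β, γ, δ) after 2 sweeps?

(0.704, 0.940, -0.983, -0.808)

Iteration 1:
  α = (-2 - (-3)·-3.000 - (3)·-1.000 - (-3)·0.000) / (13) = -0.615
  β = (11 - (3)·-3.000 - (-3)·-1.000 - (-3)·0.000) / (13) = 1.308
  γ = (-11 - (-4)·-3.000 - (2)·-3.000 - (-3)·0.000) / (13) = -1.308
  δ = (-4 - (4)·-3.000 - (2)·-3.000 - (-3)·-1.000) / (10) = 1.100
Iteration 2:
  α = (-2 - (-3)·1.308 - (3)·-1.308 - (-3)·1.100) / (13) = 0.704
  β = (11 - (3)·-0.615 - (-3)·-1.308 - (-3)·1.100) / (13) = 0.940
  γ = (-11 - (-4)·-0.615 - (2)·1.308 - (-3)·1.100) / (13) = -0.983
  δ = (-4 - (4)·-0.615 - (2)·1.308 - (-3)·-1.308) / (10) = -0.808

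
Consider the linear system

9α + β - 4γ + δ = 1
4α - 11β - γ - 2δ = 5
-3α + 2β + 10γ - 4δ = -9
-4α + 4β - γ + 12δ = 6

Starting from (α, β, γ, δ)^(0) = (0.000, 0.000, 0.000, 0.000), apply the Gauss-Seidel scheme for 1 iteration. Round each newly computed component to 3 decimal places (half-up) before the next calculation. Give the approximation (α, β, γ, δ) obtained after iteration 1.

(0.111, -0.414, -0.784, 0.610)

Iteration 1:
  α = (1 - (1)·0.000 - (-4)·0.000 - (1)·0.000) / (9) = 0.111
  β = (5 - (4)·0.111 - (-1)·0.000 - (-2)·0.000) / (-11) = -0.414
  γ = (-9 - (-3)·0.111 - (2)·-0.414 - (-4)·0.000) / (10) = -0.784
  δ = (6 - (-4)·0.111 - (4)·-0.414 - (-1)·-0.784) / (12) = 0.610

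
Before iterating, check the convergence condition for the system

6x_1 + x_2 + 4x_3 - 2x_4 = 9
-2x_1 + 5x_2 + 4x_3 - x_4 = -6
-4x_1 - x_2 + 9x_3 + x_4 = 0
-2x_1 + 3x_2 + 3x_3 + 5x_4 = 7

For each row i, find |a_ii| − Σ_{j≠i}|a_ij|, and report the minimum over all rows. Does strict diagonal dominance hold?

row 1: |6| − (1+4+2) = -1
row 2: |5| − (2+4+1) = -2
row 3: |9| − (4+1+1) = 3
row 4: |5| − (2+3+3) = -3
minimum over rows = -3 → not strictly diagonally dominant

-3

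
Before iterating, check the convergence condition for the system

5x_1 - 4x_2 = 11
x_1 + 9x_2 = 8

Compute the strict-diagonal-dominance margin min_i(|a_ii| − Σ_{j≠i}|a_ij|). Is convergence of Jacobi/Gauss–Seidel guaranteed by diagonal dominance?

1

row 1: |5| − (4) = 1
row 2: |9| − (1) = 8
minimum over rows = 1 → strictly diagonally dominant (convergence guaranteed)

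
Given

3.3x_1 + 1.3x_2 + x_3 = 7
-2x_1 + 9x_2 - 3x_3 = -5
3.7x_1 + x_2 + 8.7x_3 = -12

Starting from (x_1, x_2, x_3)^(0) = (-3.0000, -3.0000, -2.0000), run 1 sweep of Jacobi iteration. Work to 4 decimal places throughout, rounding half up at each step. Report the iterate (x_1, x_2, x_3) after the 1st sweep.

(3.9091, -1.8889, 0.2414)

Iteration 1:
  x_1 = (7 - (1.3)·-3.0000 - (1)·-2.0000) / (3.3) = 3.9091
  x_2 = (-5 - (-2)·-3.0000 - (-3)·-2.0000) / (9) = -1.8889
  x_3 = (-12 - (3.7)·-3.0000 - (1)·-3.0000) / (8.7) = 0.2414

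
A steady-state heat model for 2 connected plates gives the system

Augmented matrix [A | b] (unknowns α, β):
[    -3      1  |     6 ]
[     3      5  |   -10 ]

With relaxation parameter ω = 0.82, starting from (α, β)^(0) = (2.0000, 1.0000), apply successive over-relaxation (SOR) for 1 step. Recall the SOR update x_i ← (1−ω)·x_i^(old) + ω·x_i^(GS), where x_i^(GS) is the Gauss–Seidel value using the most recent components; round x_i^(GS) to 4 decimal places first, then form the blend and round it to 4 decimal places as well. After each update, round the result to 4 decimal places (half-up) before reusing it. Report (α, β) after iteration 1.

Iteration 1:
  α: GS value = (6 - (1)·1.0000) / (-3) = -1.6667;  α ← (1−ω)·2.0000 + ω·-1.6667 = -1.0067
  β: GS value = (-10 - (3)·-1.0067) / (5) = -1.3960;  β ← (1−ω)·1.0000 + ω·-1.3960 = -0.9647

(-1.0067, -0.9647)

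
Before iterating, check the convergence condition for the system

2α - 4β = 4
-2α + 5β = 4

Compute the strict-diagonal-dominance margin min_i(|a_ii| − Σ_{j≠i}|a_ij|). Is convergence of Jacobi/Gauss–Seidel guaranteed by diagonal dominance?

-2

row 1: |2| − (4) = -2
row 2: |5| − (2) = 3
minimum over rows = -2 → not strictly diagonally dominant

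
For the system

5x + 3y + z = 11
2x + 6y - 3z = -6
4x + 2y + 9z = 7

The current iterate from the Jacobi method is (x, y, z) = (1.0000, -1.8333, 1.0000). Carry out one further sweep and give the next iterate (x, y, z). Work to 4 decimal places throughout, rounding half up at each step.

(3.1000, -0.8333, 0.7407)

One sweep:
  x = (11 - (3)·-1.8333 - (1)·1.0000) / (5) = 3.1000
  y = (-6 - (2)·1.0000 - (-3)·1.0000) / (6) = -0.8333
  z = (7 - (4)·1.0000 - (2)·-1.8333) / (9) = 0.7407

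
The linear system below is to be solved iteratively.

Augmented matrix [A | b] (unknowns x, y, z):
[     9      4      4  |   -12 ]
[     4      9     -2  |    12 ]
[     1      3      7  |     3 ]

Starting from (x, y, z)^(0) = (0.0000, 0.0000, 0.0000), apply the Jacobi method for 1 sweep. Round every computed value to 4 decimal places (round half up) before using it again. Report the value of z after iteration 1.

Iteration 1:
  x = (-12 - (4)·0.0000 - (4)·0.0000) / (9) = -1.3333
  y = (12 - (4)·0.0000 - (-2)·0.0000) / (9) = 1.3333
  z = (3 - (1)·0.0000 - (3)·0.0000) / (7) = 0.4286

0.4286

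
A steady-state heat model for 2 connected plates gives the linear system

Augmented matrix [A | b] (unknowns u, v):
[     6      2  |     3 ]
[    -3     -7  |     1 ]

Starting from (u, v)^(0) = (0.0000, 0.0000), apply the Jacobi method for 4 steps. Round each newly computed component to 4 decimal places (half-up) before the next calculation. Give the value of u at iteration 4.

0.6258

Iteration 1:
  u = (3 - (2)·0.0000) / (6) = 0.5000
  v = (1 - (-3)·0.0000) / (-7) = -0.1429
Iteration 2:
  u = (3 - (2)·-0.1429) / (6) = 0.5476
  v = (1 - (-3)·0.5000) / (-7) = -0.3571
Iteration 3:
  u = (3 - (2)·-0.3571) / (6) = 0.6190
  v = (1 - (-3)·0.5476) / (-7) = -0.3775
Iteration 4:
  u = (3 - (2)·-0.3775) / (6) = 0.6258
  v = (1 - (-3)·0.6190) / (-7) = -0.4081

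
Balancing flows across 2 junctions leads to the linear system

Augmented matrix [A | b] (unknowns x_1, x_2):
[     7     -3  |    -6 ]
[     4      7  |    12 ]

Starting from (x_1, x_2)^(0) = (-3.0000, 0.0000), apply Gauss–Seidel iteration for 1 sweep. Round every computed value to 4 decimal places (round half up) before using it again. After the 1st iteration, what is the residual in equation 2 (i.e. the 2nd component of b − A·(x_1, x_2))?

-0.0003

Iteration 1:
  x_1 = (-6 - (-3)·0.0000) / (7) = -0.8571
  x_2 = (12 - (4)·-0.8571) / (7) = 2.2041
Residual b − A·x = (6.6120, -0.0003)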